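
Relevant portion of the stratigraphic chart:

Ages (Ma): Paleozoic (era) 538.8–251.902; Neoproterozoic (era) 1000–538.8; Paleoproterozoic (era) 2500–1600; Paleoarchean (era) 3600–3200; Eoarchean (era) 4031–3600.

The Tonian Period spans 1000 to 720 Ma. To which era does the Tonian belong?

Neoproterozoic

The Tonian (1000–720 Ma) lies entirely within 1000–538.8 Ma, the Neoproterozoic Era.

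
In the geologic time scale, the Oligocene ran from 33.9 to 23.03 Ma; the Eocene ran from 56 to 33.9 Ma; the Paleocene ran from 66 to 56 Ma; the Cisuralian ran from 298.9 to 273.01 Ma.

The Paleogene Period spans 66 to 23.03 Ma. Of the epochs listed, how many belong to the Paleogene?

3

Epochs inside 66–23.03 Ma: Paleocene, Eocene, Oligocene — 3 in total.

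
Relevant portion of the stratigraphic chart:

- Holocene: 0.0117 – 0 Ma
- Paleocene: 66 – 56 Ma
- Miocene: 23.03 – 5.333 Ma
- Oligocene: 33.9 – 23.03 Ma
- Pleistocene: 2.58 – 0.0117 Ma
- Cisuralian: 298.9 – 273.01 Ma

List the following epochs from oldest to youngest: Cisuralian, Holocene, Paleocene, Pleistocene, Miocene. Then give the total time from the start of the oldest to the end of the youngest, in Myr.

Start ages (Ma): Cisuralian 298.9, Paleocene 66, Miocene 23.03, Pleistocene 2.58, Holocene 0.0117.
Ordered oldest to youngest: Cisuralian, Paleocene, Miocene, Pleistocene, Holocene.
Span = 298.9 − 0 = 298.9 Myr.

Cisuralian, Paleocene, Miocene, Pleistocene, Holocene; total span 298.9 Myr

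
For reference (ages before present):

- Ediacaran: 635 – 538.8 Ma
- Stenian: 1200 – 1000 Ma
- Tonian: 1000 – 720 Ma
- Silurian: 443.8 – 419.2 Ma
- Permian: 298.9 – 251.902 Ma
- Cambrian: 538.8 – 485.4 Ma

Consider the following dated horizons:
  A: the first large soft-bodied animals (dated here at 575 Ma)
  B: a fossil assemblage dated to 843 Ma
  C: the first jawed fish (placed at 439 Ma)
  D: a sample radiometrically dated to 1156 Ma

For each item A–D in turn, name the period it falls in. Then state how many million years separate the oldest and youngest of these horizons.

A — Ediacaran; B — Tonian; C — Silurian; D — Stenian; span 717 million years

Match each age against the start–end ranges in the excerpt: A = 575 Ma → Ediacaran (635–538.8); B = 843 Ma → Tonian (1000–720); C = 439 Ma → Silurian (443.8–419.2); D = 1156 Ma → Stenian (1200–1000).
The largest age is 1156 Ma and the smallest is 439 Ma; their difference is 717 Myr.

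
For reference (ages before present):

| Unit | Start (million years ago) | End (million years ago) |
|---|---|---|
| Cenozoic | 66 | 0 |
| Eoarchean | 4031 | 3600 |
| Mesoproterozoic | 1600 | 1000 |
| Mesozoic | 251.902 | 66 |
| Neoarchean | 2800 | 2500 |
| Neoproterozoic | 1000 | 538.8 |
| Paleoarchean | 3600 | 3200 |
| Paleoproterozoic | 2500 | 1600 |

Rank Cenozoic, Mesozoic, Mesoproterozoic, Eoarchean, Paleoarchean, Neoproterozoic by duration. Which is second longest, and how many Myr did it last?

Durations: Cenozoic 66; Mesozoic 185.902; Mesoproterozoic 600; Eoarchean 431; Paleoarchean 400; Neoproterozoic 461.2 Myr.
Sorted longest-first: Mesoproterozoic (600), Neoproterozoic (461.2), Eoarchean (431), Paleoarchean (400), Mesozoic (185.902), Cenozoic (66).
The second longest is Neoproterozoic at 461.2 Myr.

Neoproterozoic, 461.2 million years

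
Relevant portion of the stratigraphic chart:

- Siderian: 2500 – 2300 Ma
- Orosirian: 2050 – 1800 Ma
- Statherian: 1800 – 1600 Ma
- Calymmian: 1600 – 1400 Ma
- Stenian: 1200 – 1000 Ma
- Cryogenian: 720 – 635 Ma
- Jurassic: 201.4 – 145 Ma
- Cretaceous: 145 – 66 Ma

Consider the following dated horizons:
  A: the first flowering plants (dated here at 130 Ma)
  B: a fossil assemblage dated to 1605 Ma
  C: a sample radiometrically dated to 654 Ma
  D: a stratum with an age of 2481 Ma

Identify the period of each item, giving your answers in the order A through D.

A — Cretaceous; B — Statherian; C — Cryogenian; D — Siderian

Match each age against the start–end ranges in the excerpt: A = 130 Ma → Cretaceous (145–66); B = 1605 Ma → Statherian (1800–1600); C = 654 Ma → Cryogenian (720–635); D = 2481 Ma → Siderian (2500–2300).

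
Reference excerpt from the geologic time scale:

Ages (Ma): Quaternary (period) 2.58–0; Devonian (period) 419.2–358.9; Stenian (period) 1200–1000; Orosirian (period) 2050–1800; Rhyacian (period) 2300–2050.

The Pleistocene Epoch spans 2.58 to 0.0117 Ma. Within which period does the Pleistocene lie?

Quaternary

The Pleistocene (2.58–0.0117 Ma) lies entirely within 2.58–0 Ma, the Quaternary Period.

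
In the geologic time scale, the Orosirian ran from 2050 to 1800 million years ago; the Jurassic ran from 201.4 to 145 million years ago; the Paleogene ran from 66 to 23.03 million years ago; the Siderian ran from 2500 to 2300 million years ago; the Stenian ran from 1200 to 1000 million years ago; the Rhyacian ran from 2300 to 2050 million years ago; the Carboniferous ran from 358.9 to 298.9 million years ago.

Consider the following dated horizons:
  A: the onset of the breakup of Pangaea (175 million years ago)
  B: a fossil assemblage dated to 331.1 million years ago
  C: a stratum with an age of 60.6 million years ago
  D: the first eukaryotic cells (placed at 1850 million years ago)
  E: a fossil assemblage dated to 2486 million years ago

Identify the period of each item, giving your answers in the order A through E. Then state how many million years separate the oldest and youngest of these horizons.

A — Jurassic; B — Carboniferous; C — Paleogene; D — Orosirian; E — Siderian; span 2425.4 million years

A: 175 Ma lies in 201.4–145 Ma, so Jurassic.
B: 331.1 Ma lies in 358.9–298.9 Ma, so Carboniferous.
C: 60.6 Ma lies in 66–23.03 Ma, so Paleogene.
D: 1850 Ma lies in 2050–1800 Ma, so Orosirian.
E: 2486 Ma lies in 2500–2300 Ma, so Siderian.
Oldest = 2486 Ma, youngest = 60.6 Ma → span 2425.4 Myr.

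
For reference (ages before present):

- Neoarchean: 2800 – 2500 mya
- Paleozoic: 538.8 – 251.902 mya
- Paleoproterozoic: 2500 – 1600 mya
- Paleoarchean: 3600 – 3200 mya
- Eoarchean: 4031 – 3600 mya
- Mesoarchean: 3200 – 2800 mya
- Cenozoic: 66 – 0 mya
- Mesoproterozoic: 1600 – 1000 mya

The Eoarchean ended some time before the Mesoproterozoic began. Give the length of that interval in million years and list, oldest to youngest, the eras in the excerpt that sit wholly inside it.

The Eoarchean closes at 3600 Ma and the Mesoproterozoic opens at 1600 Ma, so the interval is 3600 − 1600 = 2000 Myr.
An era fits inside if it starts at or after 3600 Ma and ends at or before 1600 Ma; oldest first that gives Paleoarchean, Mesoarchean, Neoarchean, Paleoproterozoic.

2000 million years; Paleoarchean, Mesoarchean, Neoarchean, Paleoproterozoic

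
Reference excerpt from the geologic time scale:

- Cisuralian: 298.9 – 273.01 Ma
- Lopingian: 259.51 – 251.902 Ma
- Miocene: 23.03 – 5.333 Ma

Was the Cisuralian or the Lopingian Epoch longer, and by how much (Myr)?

Cisuralian: 298.9 − 273.01 = 25.89 Myr.
Lopingian: 259.51 − 251.902 = 7.608 Myr.
Difference: 25.89 − 7.608 = 18.282 Myr, so the Cisuralian was longer.

Cisuralian, by 18.282 million years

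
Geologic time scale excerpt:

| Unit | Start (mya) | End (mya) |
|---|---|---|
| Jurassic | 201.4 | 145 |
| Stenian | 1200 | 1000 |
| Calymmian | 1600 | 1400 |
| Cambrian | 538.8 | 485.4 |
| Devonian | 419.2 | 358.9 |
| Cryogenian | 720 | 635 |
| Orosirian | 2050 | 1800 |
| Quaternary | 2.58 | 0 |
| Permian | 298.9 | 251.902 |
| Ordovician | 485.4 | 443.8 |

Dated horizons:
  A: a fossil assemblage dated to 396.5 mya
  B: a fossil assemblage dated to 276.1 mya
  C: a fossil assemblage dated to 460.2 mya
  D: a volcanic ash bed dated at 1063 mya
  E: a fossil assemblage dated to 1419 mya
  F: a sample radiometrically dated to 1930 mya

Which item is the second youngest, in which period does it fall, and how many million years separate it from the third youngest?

Smaller Ma means younger, so youngest first: B 276.1 < A 396.5 < C 460.2 < D 1063 < E 1419 < F 1930.
Counting 2 along gives A (396.5 Ma); the excerpt puts that inside the Devonian, 419.2–358.9 Ma.
Next in line is C (460.2 Ma), and 460.2 − 396.5 = 63.7 Myr.

A, in the Devonian; 63.7 million years to C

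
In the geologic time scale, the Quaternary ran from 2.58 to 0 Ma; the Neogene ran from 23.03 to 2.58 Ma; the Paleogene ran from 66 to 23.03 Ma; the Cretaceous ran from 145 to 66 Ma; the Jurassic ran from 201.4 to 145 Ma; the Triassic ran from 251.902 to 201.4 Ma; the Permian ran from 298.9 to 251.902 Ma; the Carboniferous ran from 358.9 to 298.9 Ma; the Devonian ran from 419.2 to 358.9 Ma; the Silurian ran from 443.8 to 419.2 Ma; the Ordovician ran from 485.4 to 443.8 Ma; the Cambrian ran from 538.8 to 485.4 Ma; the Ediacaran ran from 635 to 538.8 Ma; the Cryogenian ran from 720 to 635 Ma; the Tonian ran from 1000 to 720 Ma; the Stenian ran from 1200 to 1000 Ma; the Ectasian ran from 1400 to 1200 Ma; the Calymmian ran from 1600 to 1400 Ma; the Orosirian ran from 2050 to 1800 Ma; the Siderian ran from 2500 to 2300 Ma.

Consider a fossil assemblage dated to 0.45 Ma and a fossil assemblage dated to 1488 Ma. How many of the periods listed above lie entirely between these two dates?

1488 Ma sits inside the Calymmian (1600–1400) and 0.45 Ma inside the Quaternary (2.58–0); neither of those is wholly between the two dates.
The listed periods lying completely between them are Ectasian, Stenian, Tonian, Cryogenian, Ediacaran, Cambrian, Ordovician, Silurian, Devonian, Carboniferous, Permian, Triassic, Jurassic, Cretaceous, Paleogene, Neogene — 16 in all.

16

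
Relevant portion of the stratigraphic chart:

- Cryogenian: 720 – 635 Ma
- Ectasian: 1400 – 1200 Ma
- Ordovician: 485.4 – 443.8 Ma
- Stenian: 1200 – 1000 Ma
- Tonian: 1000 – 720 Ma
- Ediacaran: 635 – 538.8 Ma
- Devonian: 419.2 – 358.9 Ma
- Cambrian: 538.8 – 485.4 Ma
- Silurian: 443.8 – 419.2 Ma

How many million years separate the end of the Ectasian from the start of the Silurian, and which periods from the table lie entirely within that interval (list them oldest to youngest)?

The Ectasian closes at 1200 Ma and the Silurian opens at 443.8 Ma, so the interval is 1200 − 443.8 = 756.2 Myr.
A period fits inside if it starts at or after 1200 Ma and ends at or before 443.8 Ma; oldest first that gives Stenian, Tonian, Cryogenian, Ediacaran, Cambrian, Ordovician.

756.2 million years; Stenian, Tonian, Cryogenian, Ediacaran, Cambrian, Ordovician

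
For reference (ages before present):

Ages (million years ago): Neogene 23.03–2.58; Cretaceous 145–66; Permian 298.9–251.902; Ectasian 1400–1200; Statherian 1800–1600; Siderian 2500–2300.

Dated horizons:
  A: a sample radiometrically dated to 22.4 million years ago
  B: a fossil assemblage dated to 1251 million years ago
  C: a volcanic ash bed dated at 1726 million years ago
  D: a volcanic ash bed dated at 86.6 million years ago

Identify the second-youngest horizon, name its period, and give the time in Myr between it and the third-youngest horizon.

Sorted youngest-first by Ma: A (22.4), D (86.6), B (1251), C (1726).
The second youngest is D at 86.6 Ma, which lies in 145–66 Ma: the Cretaceous.
The third youngest is B at 1251 Ma; separation = |86.6 − 1251| = 1164.4 Myr.

D, in the Cretaceous; 1164.4 million years to B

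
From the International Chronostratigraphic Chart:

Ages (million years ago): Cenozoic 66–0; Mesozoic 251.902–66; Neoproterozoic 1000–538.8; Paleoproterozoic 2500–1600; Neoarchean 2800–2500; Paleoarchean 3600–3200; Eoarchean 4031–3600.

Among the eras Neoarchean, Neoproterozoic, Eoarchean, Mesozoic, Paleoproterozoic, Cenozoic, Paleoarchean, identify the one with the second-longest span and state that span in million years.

Neoproterozoic, 461.2 million years

Durations: Neoarchean 300; Neoproterozoic 461.2; Eoarchean 431; Mesozoic 185.902; Paleoproterozoic 900; Cenozoic 66; Paleoarchean 400 Myr.
Sorted longest-first: Paleoproterozoic (900), Neoproterozoic (461.2), Eoarchean (431), Paleoarchean (400), Neoarchean (300), Mesozoic (185.902), Cenozoic (66).
The second longest is Neoproterozoic at 461.2 Myr.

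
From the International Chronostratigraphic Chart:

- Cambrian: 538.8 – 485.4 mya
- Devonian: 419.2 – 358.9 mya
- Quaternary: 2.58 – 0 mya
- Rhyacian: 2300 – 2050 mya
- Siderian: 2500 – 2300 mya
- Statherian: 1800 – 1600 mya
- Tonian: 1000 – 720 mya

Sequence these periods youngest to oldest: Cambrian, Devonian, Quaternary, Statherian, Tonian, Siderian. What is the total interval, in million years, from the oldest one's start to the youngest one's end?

From the excerpt: Cambrian 538.8–485.4; Devonian 419.2–358.9; Quaternary 2.58–0; Statherian 1800–1600; Tonian 1000–720; Siderian 2500–2300 (Ma).
Larger Ma is earlier, so the oldest is Siderian and the youngest is Quaternary; youngest to oldest: Quaternary, Devonian, Cambrian, Tonian, Statherian, Siderian.
Oldest start 2500 minus youngest end 0 gives 2500 Myr overall.

Quaternary, Devonian, Cambrian, Tonian, Statherian, Siderian; total span 2500 Myr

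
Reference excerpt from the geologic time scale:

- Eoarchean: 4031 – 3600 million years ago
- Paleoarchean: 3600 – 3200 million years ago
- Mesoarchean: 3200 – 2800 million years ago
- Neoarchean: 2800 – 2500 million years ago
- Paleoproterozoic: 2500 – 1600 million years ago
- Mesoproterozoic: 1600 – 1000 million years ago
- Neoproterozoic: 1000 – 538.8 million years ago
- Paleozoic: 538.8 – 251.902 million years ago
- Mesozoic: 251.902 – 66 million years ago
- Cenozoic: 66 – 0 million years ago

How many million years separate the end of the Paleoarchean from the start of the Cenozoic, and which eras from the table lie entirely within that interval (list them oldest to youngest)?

3134 million years; Mesoarchean, Neoarchean, Paleoproterozoic, Mesoproterozoic, Neoproterozoic, Paleozoic, Mesozoic

The Paleoarchean closes at 3200 Ma and the Cenozoic opens at 66 Ma, so the interval is 3200 − 66 = 3134 Myr.
An era fits inside if it starts at or after 3200 Ma and ends at or before 66 Ma; oldest first that gives Mesoarchean, Neoarchean, Paleoproterozoic, Mesoproterozoic, Neoproterozoic, Paleozoic, Mesozoic.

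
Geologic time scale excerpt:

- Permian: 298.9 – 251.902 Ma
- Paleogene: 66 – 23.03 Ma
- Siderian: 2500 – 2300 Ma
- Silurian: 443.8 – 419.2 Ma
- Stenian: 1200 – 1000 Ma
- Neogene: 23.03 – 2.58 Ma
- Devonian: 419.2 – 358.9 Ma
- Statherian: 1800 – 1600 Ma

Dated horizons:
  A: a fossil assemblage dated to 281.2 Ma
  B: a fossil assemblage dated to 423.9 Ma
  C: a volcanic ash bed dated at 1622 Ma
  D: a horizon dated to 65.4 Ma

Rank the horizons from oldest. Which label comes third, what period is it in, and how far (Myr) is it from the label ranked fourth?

A, in the Permian; 215.8 million years to D

Sorted oldest-first by Ma: C (1622), B (423.9), A (281.2), D (65.4).
The third oldest is A at 281.2 Ma, which lies in 298.9–251.902 Ma: the Permian.
The fourth oldest is D at 65.4 Ma; separation = |281.2 − 65.4| = 215.8 Myr.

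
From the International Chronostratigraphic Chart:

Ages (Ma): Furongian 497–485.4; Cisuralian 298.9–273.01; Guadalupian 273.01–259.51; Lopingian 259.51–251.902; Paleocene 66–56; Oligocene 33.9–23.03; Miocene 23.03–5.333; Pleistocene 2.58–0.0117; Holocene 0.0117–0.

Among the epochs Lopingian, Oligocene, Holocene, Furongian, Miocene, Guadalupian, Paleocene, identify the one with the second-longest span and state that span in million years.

Durations: Lopingian 7.608; Oligocene 10.87; Holocene 0.0117; Furongian 11.6; Miocene 17.697; Guadalupian 13.5; Paleocene 10 Myr.
Sorted longest-first: Miocene (17.697), Guadalupian (13.5), Furongian (11.6), Oligocene (10.87), Paleocene (10), Lopingian (7.608), Holocene (0.0117).
The second longest is Guadalupian at 13.5 Myr.

Guadalupian, 13.5 million years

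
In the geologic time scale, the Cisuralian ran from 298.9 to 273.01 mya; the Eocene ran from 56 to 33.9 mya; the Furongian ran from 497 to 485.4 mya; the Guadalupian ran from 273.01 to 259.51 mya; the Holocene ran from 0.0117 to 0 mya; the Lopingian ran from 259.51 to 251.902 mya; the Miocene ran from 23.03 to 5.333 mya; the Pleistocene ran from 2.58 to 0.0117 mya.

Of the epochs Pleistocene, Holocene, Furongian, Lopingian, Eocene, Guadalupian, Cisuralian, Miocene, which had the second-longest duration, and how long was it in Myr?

Durations: Pleistocene 2.5683; Holocene 0.0117; Furongian 11.6; Lopingian 7.608; Eocene 22.1; Guadalupian 13.5; Cisuralian 25.89; Miocene 17.697 Myr.
Sorted longest-first: Cisuralian (25.89), Eocene (22.1), Miocene (17.697), Guadalupian (13.5), Furongian (11.6), Lopingian (7.608), Pleistocene (2.5683), Holocene (0.0117).
The second longest is Eocene at 22.1 Myr.

Eocene, 22.1 million years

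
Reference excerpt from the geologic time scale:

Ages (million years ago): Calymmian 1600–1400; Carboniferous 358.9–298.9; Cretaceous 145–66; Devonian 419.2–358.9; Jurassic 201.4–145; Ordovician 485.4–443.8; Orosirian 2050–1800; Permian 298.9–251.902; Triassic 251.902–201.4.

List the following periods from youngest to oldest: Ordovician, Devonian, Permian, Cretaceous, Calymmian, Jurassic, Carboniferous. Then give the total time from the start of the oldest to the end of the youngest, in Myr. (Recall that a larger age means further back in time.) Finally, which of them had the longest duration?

Start ages (Ma): Calymmian 1600, Ordovician 485.4, Devonian 419.2, Carboniferous 358.9, Permian 298.9, Jurassic 201.4, Cretaceous 145.
Ordered youngest to oldest: Cretaceous, Jurassic, Permian, Carboniferous, Devonian, Ordovician, Calymmian.
Span = 1600 − 66 = 1534 Myr.
Durations: Ordovician 41.6, Calymmian 200, Permian 46.998, Jurassic 56.4, Cretaceous 79, Devonian 60.3, Carboniferous 60 → longest is Calymmian (200 Myr).

Cretaceous, Jurassic, Permian, Carboniferous, Devonian, Ordovician, Calymmian; total span 1534 Myr; longest is Calymmian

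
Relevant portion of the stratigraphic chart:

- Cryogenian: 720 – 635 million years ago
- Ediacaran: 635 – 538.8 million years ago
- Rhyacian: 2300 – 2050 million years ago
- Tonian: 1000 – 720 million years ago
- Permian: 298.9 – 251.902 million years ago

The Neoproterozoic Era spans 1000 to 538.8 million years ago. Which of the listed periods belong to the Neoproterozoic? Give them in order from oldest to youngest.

Tonian, Cryogenian, Ediacaran

Periods with both bounds inside 1000–538.8 Ma: Tonian (1000–720), Cryogenian (720–635), Ediacaran (635–538.8).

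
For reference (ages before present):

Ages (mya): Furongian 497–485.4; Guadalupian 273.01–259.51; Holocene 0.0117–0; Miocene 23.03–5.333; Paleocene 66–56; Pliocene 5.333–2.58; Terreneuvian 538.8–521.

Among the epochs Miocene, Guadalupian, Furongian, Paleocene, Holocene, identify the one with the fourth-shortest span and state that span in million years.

Durations: Miocene 17.697; Guadalupian 13.5; Furongian 11.6; Paleocene 10; Holocene 0.0117 Myr.
Sorted shortest-first: Holocene (0.0117), Paleocene (10), Furongian (11.6), Guadalupian (13.5), Miocene (17.697).
The fourth shortest is Guadalupian at 13.5 Myr.

Guadalupian, 13.5 million years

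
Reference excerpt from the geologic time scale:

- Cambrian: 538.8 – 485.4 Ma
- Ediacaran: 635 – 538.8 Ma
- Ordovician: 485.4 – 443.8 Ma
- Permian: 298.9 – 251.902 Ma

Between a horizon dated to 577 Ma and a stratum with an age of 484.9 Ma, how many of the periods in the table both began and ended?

The older date is 577 Ma and the younger is 484.9 Ma.
Periods with start < 577 and end > 484.9 Ma: Cambrian (538.8–485.4).
That is 1 complete period.

1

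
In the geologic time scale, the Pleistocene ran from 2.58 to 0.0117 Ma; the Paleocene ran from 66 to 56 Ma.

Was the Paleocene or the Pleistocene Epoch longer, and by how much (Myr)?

Paleocene: 66 − 56 = 10 Myr.
Pleistocene: 2.58 − 0.0117 = 2.5683 Myr.
Difference: 10 − 2.5683 = 7.4317 Myr, so the Paleocene was longer.

Paleocene, by 7.4317 million years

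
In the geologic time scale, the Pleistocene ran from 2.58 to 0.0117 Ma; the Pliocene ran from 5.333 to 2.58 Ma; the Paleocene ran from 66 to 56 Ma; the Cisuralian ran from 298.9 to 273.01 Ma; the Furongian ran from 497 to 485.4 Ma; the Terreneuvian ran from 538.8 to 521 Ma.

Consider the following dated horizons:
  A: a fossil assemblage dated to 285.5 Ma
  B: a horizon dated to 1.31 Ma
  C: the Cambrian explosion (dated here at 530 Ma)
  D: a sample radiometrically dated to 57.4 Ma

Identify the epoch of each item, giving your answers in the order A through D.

A — Cisuralian; B — Pleistocene; C — Terreneuvian; D — Paleocene

A: 285.5 Ma lies in 298.9–273.01 Ma, so Cisuralian.
B: 1.31 Ma lies in 2.58–0.0117 Ma, so Pleistocene.
C: 530 Ma lies in 538.8–521 Ma, so Terreneuvian.
D: 57.4 Ma lies in 66–56 Ma, so Paleocene.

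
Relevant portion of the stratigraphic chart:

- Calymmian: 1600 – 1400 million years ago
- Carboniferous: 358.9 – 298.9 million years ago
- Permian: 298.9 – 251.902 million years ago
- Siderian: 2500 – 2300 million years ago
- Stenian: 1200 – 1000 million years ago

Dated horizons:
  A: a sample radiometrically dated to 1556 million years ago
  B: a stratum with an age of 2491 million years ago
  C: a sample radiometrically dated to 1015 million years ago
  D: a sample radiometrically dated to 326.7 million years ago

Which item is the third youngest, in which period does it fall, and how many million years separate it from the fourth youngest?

Sorted youngest-first by Ma: D (326.7), C (1015), A (1556), B (2491).
The third youngest is A at 1556 Ma, which lies in 1600–1400 Ma: the Calymmian.
The fourth youngest is B at 2491 Ma; separation = |1556 − 2491| = 935 Myr.

A, in the Calymmian; 935 million years to B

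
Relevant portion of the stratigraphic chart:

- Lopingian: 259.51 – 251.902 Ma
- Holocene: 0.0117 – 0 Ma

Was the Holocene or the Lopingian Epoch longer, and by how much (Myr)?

Holocene: 0.0117 − 0 = 0.0117 Myr.
Lopingian: 259.51 − 251.902 = 7.608 Myr.
Difference: 7.608 − 0.0117 = 7.5963 Myr, so the Lopingian was longer.

Lopingian, by 7.5963 million years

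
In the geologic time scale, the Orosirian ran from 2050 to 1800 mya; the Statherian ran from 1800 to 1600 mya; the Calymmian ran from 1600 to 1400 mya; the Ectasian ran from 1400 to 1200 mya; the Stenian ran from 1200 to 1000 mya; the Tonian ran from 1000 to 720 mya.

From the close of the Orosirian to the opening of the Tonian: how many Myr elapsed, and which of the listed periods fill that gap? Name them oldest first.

800 million years; Statherian, Calymmian, Ectasian, Stenian

End of Orosirian = 1800 Ma; start of Tonian = 1000 Ma.
Gap = 1800 − 1000 = 800 Myr.
Periods wholly inside 1800–1000 Ma: Statherian (1800–1600), Calymmian (1600–1400), Ectasian (1400–1200), Stenian (1200–1000).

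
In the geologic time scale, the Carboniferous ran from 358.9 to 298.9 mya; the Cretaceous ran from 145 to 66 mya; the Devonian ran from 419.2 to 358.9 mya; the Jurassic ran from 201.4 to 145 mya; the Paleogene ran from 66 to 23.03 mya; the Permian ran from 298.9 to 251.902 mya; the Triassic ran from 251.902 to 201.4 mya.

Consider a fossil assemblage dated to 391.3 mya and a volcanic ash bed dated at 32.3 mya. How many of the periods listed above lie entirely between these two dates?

The older date is 391.3 Ma and the younger is 32.3 Ma.
Periods with start < 391.3 and end > 32.3 Ma: Carboniferous (358.9–298.9), Permian (298.9–251.902), Triassic (251.902–201.4), Jurassic (201.4–145), Cretaceous (145–66).
That is 5 complete periods.

5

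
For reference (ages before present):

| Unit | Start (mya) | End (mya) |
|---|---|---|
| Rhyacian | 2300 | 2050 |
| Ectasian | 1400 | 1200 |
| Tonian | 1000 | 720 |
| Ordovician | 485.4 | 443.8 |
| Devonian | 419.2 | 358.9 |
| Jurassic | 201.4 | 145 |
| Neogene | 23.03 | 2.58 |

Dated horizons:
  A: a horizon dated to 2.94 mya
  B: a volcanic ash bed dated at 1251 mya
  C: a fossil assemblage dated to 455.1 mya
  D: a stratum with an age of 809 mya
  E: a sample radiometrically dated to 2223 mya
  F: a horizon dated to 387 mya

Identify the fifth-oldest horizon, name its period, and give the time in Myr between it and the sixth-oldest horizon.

Sorted oldest-first by Ma: E (2223), B (1251), D (809), C (455.1), F (387), A (2.94).
The fifth oldest is F at 387 Ma, which lies in 419.2–358.9 Ma: the Devonian.
The sixth oldest is A at 2.94 Ma; separation = |387 − 2.94| = 384.06 Myr.

F, in the Devonian; 384.06 million years to A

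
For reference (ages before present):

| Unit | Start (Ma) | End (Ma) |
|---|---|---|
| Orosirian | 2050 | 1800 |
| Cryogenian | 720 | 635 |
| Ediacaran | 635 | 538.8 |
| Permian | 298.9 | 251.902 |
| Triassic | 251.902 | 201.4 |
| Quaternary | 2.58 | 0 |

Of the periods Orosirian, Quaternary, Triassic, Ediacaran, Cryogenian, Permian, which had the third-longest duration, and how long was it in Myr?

Cryogenian, 85 million years

Durations: Orosirian 250; Quaternary 2.58; Triassic 50.502; Ediacaran 96.2; Cryogenian 85; Permian 46.998 Myr.
Sorted longest-first: Orosirian (250), Ediacaran (96.2), Cryogenian (85), Triassic (50.502), Permian (46.998), Quaternary (2.58).
The third longest is Cryogenian at 85 Myr.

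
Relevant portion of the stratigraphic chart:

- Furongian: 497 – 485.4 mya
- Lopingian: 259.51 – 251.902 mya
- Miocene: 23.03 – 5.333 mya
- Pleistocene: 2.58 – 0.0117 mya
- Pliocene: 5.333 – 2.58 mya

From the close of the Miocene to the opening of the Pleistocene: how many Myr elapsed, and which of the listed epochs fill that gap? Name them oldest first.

2.753 million years; Pliocene

The Miocene closes at 5.333 Ma and the Pleistocene opens at 2.58 Ma, so the interval is 5.333 − 2.58 = 2.753 Myr.
An epoch fits inside if it starts at or after 5.333 Ma and ends at or before 2.58 Ma; oldest first that gives Pliocene.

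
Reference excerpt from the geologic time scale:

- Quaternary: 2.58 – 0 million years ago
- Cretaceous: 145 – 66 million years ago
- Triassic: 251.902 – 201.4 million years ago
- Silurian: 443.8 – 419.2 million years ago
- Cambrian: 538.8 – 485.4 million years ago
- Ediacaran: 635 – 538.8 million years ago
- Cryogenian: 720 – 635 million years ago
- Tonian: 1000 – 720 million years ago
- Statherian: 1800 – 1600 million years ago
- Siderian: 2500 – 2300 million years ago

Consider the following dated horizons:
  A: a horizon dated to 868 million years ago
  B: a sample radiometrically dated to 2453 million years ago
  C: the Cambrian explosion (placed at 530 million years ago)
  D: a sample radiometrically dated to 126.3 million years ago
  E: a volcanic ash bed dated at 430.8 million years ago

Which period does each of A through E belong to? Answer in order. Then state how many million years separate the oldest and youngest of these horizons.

Match each age against the start–end ranges in the excerpt: A = 868 Ma → Tonian (1000–720); B = 2453 Ma → Siderian (2500–2300); C = 530 Ma → Cambrian (538.8–485.4); D = 126.3 Ma → Cretaceous (145–66); E = 430.8 Ma → Silurian (443.8–419.2).
The largest age is 2453 Ma and the smallest is 126.3 Ma; their difference is 2326.7 Myr.

A — Tonian; B — Siderian; C — Cambrian; D — Cretaceous; E — Silurian; span 2326.7 million years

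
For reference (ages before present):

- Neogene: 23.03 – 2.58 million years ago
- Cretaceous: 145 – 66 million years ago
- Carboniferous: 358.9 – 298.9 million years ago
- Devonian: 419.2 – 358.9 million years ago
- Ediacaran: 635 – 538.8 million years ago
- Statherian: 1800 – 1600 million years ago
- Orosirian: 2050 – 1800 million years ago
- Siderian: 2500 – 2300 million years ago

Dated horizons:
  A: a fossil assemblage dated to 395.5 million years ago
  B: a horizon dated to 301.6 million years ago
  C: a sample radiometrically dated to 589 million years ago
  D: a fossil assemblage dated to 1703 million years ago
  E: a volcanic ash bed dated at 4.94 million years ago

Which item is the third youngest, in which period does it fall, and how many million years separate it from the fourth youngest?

Smaller Ma means younger, so youngest first: E 4.94 < B 301.6 < A 395.5 < C 589 < D 1703.
Counting 3 along gives A (395.5 Ma); the excerpt puts that inside the Devonian, 419.2–358.9 Ma.
Next in line is C (589 Ma), and 589 − 395.5 = 193.5 Myr.

A, in the Devonian; 193.5 million years to C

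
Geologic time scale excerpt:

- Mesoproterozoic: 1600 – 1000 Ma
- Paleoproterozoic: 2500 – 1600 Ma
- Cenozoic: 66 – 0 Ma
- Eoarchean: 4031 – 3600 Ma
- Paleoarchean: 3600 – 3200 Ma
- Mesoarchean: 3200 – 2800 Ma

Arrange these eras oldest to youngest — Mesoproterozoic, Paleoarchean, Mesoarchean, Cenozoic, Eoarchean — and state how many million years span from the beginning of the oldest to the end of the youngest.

Eoarchean → Paleoarchean → Mesoarchean → Mesoproterozoic → Cenozoic; total span 4031 Myr

From the excerpt: Mesoproterozoic 1600–1000; Paleoarchean 3600–3200; Mesoarchean 3200–2800; Cenozoic 66–0; Eoarchean 4031–3600 (Ma).
Larger Ma is earlier, so the oldest is Eoarchean and the youngest is Cenozoic; oldest to youngest: Eoarchean, Paleoarchean, Mesoarchean, Mesoproterozoic, Cenozoic.
Oldest start 4031 minus youngest end 0 gives 4031 Myr overall.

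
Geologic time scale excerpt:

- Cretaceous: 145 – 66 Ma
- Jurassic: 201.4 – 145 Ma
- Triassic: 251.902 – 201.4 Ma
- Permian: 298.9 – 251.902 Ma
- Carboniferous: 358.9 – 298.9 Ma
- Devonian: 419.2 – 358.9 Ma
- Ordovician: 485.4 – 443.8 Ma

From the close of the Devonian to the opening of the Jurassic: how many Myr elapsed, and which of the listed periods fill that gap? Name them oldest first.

The Devonian closes at 358.9 Ma and the Jurassic opens at 201.4 Ma, so the interval is 358.9 − 201.4 = 157.5 Myr.
A period fits inside if it starts at or after 358.9 Ma and ends at or before 201.4 Ma; oldest first that gives Carboniferous, Permian, Triassic.

157.5 million years; Carboniferous, Permian, Triassic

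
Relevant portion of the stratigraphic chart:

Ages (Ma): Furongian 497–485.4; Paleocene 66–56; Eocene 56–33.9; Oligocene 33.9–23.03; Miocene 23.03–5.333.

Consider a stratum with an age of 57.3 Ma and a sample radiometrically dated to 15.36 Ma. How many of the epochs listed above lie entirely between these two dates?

57.3 Ma sits inside the Paleocene (66–56) and 15.36 Ma inside the Miocene (23.03–5.333); neither of those is wholly between the two dates.
The listed epochs lying completely between them are Eocene, Oligocene — 2 in all.

2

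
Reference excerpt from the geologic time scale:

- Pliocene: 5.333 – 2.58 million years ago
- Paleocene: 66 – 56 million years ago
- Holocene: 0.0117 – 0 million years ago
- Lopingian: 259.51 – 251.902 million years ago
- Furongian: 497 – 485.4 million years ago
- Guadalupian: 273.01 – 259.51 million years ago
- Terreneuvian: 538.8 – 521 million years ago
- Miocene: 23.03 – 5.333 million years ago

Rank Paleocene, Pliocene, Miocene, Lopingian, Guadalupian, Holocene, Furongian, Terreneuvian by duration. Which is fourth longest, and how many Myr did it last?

Furongian, 11.6 million years

Start − end for each: Paleocene 66 − 56 = 10; Pliocene 5.333 − 2.58 = 2.753; Miocene 23.03 − 5.333 = 17.697; Lopingian 259.51 − 251.902 = 7.608; Guadalupian 273.01 − 259.51 = 13.5; Holocene 0.0117 − 0 = 0.0117; Furongian 497 − 485.4 = 11.6; Terreneuvian 538.8 − 521 = 17.8.
Ranking these from longest: Terreneuvian > Miocene > Guadalupian > Furongian > Paleocene > Lopingian > Pliocene > Holocene.
Position 4 in that ranking is Furongian, which lasted 11.6 Myr.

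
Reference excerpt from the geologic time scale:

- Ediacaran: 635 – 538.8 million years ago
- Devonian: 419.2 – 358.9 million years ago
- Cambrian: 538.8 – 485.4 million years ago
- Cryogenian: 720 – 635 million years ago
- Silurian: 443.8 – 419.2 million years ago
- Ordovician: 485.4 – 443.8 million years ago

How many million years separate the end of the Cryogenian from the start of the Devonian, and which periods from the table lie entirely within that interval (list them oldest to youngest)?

215.8 million years; Ediacaran, Cambrian, Ordovician, Silurian

The Cryogenian closes at 635 Ma and the Devonian opens at 419.2 Ma, so the interval is 635 − 419.2 = 215.8 Myr.
A period fits inside if it starts at or after 635 Ma and ends at or before 419.2 Ma; oldest first that gives Ediacaran, Cambrian, Ordovician, Silurian.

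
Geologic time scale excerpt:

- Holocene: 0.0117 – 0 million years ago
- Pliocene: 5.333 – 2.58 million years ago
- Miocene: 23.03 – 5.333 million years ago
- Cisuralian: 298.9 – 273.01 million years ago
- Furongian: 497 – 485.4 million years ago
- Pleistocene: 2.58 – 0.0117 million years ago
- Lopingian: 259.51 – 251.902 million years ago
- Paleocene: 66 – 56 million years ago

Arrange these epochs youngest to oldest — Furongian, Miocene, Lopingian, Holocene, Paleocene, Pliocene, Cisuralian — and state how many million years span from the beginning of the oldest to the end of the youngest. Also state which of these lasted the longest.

From the excerpt: Furongian 497–485.4; Miocene 23.03–5.333; Lopingian 259.51–251.902; Holocene 0.0117–0; Paleocene 66–56; Pliocene 5.333–2.58; Cisuralian 298.9–273.01 (Ma).
Larger Ma is earlier, so the oldest is Furongian and the youngest is Holocene; youngest to oldest: Holocene, Pliocene, Miocene, Paleocene, Lopingian, Cisuralian, Furongian.
Oldest start 497 minus youngest end 0 gives 497 Myr overall.
Individual lengths (start − end): Furongian 11.6; Paleocene 10; Pliocene 2.753; Holocene 0.0117; Miocene 17.697; Cisuralian 25.89; Lopingian 7.608. The largest is Cisuralian at 25.89 Myr.

Holocene, Pliocene, Miocene, Paleocene, Lopingian, Cisuralian, Furongian; total span 497 Myr; longest is Cisuralian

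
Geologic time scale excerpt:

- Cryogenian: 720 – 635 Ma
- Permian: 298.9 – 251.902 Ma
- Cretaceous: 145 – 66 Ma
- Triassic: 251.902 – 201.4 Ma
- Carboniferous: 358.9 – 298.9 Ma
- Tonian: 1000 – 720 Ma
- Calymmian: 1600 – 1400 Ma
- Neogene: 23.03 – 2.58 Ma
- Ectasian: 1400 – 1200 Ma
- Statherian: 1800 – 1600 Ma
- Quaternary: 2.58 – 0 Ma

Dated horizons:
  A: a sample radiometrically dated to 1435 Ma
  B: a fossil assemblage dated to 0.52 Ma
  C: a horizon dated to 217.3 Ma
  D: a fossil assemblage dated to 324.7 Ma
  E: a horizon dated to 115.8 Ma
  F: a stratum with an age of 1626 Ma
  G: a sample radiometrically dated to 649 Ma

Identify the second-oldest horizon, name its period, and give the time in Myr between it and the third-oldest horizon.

Sorted oldest-first by Ma: F (1626), A (1435), G (649), D (324.7), C (217.3), E (115.8), B (0.52).
The second oldest is A at 1435 Ma, which lies in 1600–1400 Ma: the Calymmian.
The third oldest is G at 649 Ma; separation = |1435 − 649| = 786 Myr.

A, in the Calymmian; 786 million years to G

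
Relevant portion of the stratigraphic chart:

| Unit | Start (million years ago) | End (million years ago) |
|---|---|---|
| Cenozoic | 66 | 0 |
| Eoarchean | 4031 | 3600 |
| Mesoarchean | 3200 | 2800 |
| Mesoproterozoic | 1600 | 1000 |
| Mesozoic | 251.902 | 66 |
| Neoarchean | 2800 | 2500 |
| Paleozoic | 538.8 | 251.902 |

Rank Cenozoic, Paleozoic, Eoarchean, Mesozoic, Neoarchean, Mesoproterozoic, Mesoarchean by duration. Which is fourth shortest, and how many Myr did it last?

Neoarchean, 300 million years

Durations: Cenozoic 66; Paleozoic 286.898; Eoarchean 431; Mesozoic 185.902; Neoarchean 300; Mesoproterozoic 600; Mesoarchean 400 Myr.
Sorted shortest-first: Cenozoic (66), Mesozoic (185.902), Paleozoic (286.898), Neoarchean (300), Mesoarchean (400), Eoarchean (431), Mesoproterozoic (600).
The fourth shortest is Neoarchean at 300 Myr.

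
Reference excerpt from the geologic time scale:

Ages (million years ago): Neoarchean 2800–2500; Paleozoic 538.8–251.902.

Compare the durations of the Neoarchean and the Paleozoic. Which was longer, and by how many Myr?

Neoarchean, by 13.102 million years

Neoarchean: 2800 − 2500 = 300 Myr.
Paleozoic: 538.8 − 251.902 = 286.898 Myr.
Difference: 300 − 286.898 = 13.102 Myr, so the Neoarchean was longer.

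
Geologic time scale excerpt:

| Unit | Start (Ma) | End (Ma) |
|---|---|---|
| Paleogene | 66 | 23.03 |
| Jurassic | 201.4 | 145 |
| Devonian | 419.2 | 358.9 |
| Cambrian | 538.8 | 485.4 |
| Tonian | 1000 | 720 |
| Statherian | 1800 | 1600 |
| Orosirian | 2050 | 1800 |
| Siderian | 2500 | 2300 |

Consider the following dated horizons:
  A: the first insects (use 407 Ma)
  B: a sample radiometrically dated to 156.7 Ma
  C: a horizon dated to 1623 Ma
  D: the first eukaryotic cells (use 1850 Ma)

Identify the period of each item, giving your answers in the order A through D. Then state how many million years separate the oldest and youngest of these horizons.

Match each age against the start–end ranges in the excerpt: A = 407 Ma → Devonian (419.2–358.9); B = 156.7 Ma → Jurassic (201.4–145); C = 1623 Ma → Statherian (1800–1600); D = 1850 Ma → Orosirian (2050–1800).
The largest age is 1850 Ma and the smallest is 156.7 Ma; their difference is 1693.3 Myr.

A — Devonian; B — Jurassic; C — Statherian; D — Orosirian; span 1693.3 million years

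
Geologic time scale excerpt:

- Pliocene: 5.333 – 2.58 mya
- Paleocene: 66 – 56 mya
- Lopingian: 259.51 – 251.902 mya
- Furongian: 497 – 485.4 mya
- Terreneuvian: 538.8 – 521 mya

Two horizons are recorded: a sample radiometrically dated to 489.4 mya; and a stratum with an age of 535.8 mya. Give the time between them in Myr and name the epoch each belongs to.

46.4 million years apart; the first in the Furongian, the second in the Terreneuvian

Elapsed time: 535.8 − 489.4 = 46.4 Myr.
489.4 Ma lies within 497–485.4 Ma: Furongian.
535.8 Ma lies within 538.8–521 Ma: Terreneuvian.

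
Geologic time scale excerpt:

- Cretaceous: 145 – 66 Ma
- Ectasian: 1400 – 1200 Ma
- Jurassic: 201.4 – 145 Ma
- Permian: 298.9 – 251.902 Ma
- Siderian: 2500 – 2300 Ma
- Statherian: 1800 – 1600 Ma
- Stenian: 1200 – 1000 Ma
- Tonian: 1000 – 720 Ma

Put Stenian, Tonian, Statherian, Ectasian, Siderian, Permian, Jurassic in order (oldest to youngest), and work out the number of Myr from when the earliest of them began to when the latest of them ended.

Siderian, Statherian, Ectasian, Stenian, Tonian, Permian, Jurassic; total span 2355 Myr

From the excerpt: Stenian 1200–1000; Tonian 1000–720; Statherian 1800–1600; Ectasian 1400–1200; Siderian 2500–2300; Permian 298.9–251.902; Jurassic 201.4–145 (Ma).
Larger Ma is earlier, so the oldest is Siderian and the youngest is Jurassic; oldest to youngest: Siderian, Statherian, Ectasian, Stenian, Tonian, Permian, Jurassic.
Oldest start 2500 minus youngest end 145 gives 2355 Myr overall.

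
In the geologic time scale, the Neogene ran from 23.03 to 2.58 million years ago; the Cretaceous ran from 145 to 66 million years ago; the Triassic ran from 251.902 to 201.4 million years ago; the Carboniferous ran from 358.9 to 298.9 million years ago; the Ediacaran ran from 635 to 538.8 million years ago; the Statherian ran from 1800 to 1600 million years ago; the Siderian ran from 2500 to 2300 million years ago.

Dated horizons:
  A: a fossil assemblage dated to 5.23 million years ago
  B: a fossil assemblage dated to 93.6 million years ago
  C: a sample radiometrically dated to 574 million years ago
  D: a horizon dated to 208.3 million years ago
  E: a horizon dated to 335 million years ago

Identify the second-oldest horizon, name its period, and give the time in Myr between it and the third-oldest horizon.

E, in the Carboniferous; 126.7 million years to D

Larger Ma means older, so oldest first: C 574 > E 335 > D 208.3 > B 93.6 > A 5.23.
Counting 2 along gives E (335 Ma); the excerpt puts that inside the Carboniferous, 358.9–298.9 Ma.
Next in line is D (208.3 Ma), and 335 − 208.3 = 126.7 Myr.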